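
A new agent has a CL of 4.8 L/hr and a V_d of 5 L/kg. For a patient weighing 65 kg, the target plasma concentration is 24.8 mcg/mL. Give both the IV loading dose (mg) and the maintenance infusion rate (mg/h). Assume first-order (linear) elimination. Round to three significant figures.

(a) 8060 mg; (b) 119 mg/h

Vd = 5 L/kg × 65 kg = 325.0 L
Loading dose = Vd × C = 325.0 × 24.8 = 8060 mg
Maintenance: replace elimination → rate = CL × Css = 4.800 × 24.8 = 119.0 mg/h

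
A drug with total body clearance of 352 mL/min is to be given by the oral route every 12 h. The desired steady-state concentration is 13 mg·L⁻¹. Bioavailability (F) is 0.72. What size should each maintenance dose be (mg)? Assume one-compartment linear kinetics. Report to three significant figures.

Convert clearance: 352 mL/min × 60 min/h ÷ 1000 mL/L = 21.12 L/h
D = CL × Css × τ / F = 21.12 × 13 × 12 / 0.72 = 4576 mg

4580 mg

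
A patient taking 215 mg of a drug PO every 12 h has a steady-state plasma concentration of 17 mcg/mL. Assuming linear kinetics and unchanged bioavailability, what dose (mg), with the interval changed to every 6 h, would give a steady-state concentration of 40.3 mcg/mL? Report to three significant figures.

With linear kinetics, Css is proportional to dose rate (D/τ) at fixed clearance.
D₂ = D₁ × (Css,target / Css,current) × (τ₂/τ₁) = 215 × (40.3/17) × (6/12) = 254.8 mg

255 mg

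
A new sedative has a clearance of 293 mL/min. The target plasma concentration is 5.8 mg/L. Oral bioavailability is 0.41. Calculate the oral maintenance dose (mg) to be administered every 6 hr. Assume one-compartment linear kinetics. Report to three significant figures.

1490 mg

CL = 293 mL/min × 60/1000 = 17.58 L/h
D = CL × Css × τ / F = 17.58 × 5.8 × 6 / 0.41 = 1492 mg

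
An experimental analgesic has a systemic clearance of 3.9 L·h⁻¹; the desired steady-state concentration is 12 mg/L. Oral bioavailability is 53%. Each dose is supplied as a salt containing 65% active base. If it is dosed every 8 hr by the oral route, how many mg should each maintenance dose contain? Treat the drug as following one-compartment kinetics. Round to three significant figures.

1090 mg

At steady state, dose per interval replaces the amount cleared in that interval: F·S·D/τ = CL·Css.
D = CL × Css × τ / F / S = 3.900 × 12 × 8 / 0.53 / 0.65 = 1087 mg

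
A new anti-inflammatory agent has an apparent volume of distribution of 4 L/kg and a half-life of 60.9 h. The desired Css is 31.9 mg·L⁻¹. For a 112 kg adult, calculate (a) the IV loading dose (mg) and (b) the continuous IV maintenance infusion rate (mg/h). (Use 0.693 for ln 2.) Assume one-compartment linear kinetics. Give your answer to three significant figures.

(a) 14300 mg; (b) 163 mg/h

Vd = 4 L/kg × 112 kg = 448.0 L
LD = Vd × C = 448.0 × 31.9 = 14290 mg
CL = 0.693 × Vd / t½ = 0.693 × 448.0 / 60.9 = 5.098 L/h
Infusion rate = CL × Css = 5.098 × 31.9 = 162.6 mg/h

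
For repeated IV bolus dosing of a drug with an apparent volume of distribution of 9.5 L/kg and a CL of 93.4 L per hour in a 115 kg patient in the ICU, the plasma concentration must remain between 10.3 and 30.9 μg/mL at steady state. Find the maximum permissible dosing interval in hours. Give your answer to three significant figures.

Total Vd = 9.5 × 115 = 1093 L
k = CL / Vd = 93.40 / 1093 = 0.08545 h⁻¹
Between IV bolus doses, concentration decays as C = C₀·e^(−kτ), so C_peak/C_trough = e^(kτ).
τ_max = ln(C_peak/C_trough) / k = ln(30.9/10.3) / 0.08545 = 1.099 / 0.08545 = 12.86 h

12.9 h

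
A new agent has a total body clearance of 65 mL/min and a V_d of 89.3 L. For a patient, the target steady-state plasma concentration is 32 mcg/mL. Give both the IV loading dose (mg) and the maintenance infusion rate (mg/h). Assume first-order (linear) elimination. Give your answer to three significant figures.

LD = Vd · C_target = 89.30 × 32 = 2858 mg
CL = 65 mL/min = 65 × 0.06 = 3.900 L/h
Maintenance: replace elimination → rate = CL × Css = 3.900 × 32 = 124.8 mg/h

(a) 2860 mg; (b) 125 mg/h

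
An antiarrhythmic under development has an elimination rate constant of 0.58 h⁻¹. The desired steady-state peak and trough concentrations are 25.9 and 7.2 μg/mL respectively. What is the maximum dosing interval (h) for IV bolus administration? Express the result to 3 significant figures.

2.21 h

Between IV bolus doses, concentration decays as C = C₀·e^(−kτ), so C_peak/C_trough = e^(kτ).
τ_max = ln(C_peak/C_trough) / k = ln(25.9/7.2) / 0.5800 = 1.280 / 0.5800 = 2.207 h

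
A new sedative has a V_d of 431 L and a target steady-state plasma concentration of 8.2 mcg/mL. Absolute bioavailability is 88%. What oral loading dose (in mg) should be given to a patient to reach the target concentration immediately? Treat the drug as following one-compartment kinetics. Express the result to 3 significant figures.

LD = Vd × C / F = 431.0 × 8.200 / 0.88 = 4016 mg

4020 mg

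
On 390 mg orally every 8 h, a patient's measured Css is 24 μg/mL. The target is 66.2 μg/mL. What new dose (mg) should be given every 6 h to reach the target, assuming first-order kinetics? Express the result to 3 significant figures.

For first-order elimination, Css ∝ F·D/(CL·τ); F and CL are unchanged, so Css ∝ D/τ.
D₂ = D₁ × (Css,target / Css,current) × (τ₂/τ₁) = 390 × (66.2/24) × (6/8) = 806.8 mg

807 mg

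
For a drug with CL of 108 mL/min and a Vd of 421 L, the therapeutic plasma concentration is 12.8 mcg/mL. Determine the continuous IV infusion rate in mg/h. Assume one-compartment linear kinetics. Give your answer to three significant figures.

CL = 108 mL/min × 60/1000 = 6.480 L/h
Maintenance depends on clearance, not Vd — rate in must match rate out.
R₀ = 6.480 × 12.8 = 82.94 mg/h

82.9 mg/h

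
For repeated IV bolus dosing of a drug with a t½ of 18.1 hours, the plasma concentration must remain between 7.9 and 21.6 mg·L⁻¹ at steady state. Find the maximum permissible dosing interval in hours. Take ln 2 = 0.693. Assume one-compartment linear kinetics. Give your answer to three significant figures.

k = 0.693 / t½ = 0.693 / 18.1 = 0.03829 h⁻¹
Between IV bolus doses, concentration decays as C = C₀·e^(−kτ), so C_peak/C_trough = e^(kτ).
τ_max = ln(C_peak/C_trough) / k = ln(21.6/7.9) / 0.03829 = 1.006 / 0.03829 = 26.27 h

26.3 h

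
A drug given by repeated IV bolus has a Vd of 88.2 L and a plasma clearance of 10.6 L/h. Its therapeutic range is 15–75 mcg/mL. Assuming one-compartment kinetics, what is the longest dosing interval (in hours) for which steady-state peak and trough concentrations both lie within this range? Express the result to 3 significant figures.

k = CL / Vd = 10.60 / 88.20 = 0.1202 h⁻¹
Between IV bolus doses, concentration decays as C = C₀·e^(−kτ), so C_peak/C_trough = e^(kτ).
τ_max = ln(C_peak/C_trough) / k = ln(75/15) / 0.1202 = 1.609 / 0.1202 = 13.39 h

13.4 h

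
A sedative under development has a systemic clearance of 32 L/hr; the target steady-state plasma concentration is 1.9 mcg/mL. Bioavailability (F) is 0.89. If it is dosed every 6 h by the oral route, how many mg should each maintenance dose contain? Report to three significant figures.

410 mg

D = CL × Css × τ / F = 32.00 × 1.9 × 6 / 0.89 = 409.9 mg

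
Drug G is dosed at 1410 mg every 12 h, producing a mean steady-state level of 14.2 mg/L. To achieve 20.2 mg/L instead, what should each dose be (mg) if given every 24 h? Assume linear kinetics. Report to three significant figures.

4010 mg

With linear kinetics, Css is proportional to dose rate (D/τ) at fixed clearance.
D₂ = D₁ × (Css,target / Css,current) × (τ₂/τ₁) = 1410 × (20.2/14.2) × (24/12) = 4012 mg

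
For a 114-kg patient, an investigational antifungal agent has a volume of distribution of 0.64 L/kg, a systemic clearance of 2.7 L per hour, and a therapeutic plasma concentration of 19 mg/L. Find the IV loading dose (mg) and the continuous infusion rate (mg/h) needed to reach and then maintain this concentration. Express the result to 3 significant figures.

(a) 1390 mg; (b) 51.3 mg/h

Vd(total) = 114 kg × 0.64 L/kg = 72.96 L
LD = Vd · C_target = 72.96 × 19 = 1386 mg
Maintenance: replace elimination → rate = CL × Css = 2.700 × 19 = 51.30 mg/h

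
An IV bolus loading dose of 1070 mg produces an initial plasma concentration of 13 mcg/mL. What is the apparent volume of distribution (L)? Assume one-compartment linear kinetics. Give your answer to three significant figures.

Immediately after an IV bolus, C₀ = Dose / Vd, so Vd = Dose / C₀.
Vd = 1070 / 13 = 82.31 L

82.3 L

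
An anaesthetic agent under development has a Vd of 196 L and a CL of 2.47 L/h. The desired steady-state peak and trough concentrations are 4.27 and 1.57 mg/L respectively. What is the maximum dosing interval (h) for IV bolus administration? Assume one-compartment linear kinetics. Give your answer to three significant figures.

k = CL / Vd = 2.470 / 196.0 = 0.01260 h⁻¹
Between IV bolus doses, concentration decays as C = C₀·e^(−kτ), so C_peak/C_trough = e^(kτ).
τ_max = ln(C_peak/C_trough) / k = ln(4.27/1.57) / 0.01260 = 1.001 / 0.01260 = 79.44 h

79.4 h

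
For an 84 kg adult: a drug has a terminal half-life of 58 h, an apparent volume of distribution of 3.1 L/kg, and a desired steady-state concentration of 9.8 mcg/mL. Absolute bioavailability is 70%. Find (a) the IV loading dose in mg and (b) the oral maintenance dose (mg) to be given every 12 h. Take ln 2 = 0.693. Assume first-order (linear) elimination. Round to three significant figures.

(a) 2550 mg; (b) 523 mg

Vd = 3.1 L/kg × 84 kg = 260.4 L
LD = Vd × C = 260.4 × 9.8 = 2552 mg
CL = 0.693 × Vd / t½ = 0.693 × 260.4 / 58 = 3.111 L/h
D = CL × Css × τ / F = 3.111 × 9.8 × 12 / 0.7 = 522.6 mg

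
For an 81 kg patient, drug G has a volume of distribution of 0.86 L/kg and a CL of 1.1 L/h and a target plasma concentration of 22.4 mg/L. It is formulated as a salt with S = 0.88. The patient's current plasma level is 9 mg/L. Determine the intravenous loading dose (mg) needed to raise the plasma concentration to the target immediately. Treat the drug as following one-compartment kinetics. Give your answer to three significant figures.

Vd = 0.86 L/kg × 81 kg = 69.66 L
Loading dose depends on Vd (not clearance): it fills the distribution volume.
Concentration deficit ΔC = 22.4 − 9 = 13.40 mg/L
LD = Vd × ΔC / S = 69.66 × 13.40 / 0.88 = 1061 mg

1060 mg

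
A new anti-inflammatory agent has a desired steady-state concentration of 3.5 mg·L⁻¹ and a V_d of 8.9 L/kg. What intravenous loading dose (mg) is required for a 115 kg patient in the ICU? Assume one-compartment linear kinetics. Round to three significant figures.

Total Vd = 8.9 × 115 = 1024 L
LD = Vd × C = 1024 × 3.500 = 3584 mg

3580 mg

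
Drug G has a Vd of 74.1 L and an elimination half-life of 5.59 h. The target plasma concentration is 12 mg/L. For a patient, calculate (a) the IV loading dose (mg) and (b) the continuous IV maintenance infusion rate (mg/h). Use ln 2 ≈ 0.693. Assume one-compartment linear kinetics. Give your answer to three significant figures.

LD = Vd × C = 74.10 × 12 = 889.2 mg
CL = 0.693 × Vd / t½ = 0.693 × 74.10 / 5.59 = 9.186 L/h
Infusion rate = CL × Css = 9.186 × 12 = 110.2 mg/h

(a) 889 mg; (b) 110 mg/h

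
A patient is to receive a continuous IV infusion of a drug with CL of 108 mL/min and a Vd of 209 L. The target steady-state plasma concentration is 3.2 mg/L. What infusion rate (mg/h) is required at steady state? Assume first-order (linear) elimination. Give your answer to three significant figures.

CL = 108 mL/min × 60/1000 = 6.480 L/h
Vd does not affect the maintenance rate; only clearance governs steady-state input.
Infusion rate = CL · Css = 6.480 L/h × 3.2 mg/L = 20.74 mg/h

20.7 mg/h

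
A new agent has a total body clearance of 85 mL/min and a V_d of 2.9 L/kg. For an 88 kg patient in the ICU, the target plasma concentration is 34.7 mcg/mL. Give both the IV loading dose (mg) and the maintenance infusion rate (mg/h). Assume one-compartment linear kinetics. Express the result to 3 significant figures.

(a) 8860 mg; (b) 177 mg/h

Vd(total) = 88 kg × 2.9 L/kg = 255.2 L
LD = Vd · C_target = 255.2 × 34.7 = 8855 mg
CL = 85 mL/min × 60/1000 = 5.100 L/h
Maintenance: replace elimination → rate = CL × Css = 5.100 × 34.7 = 177.0 mg/h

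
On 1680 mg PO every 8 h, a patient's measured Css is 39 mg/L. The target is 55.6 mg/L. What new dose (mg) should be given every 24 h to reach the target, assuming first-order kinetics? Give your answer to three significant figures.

For first-order elimination, Css ∝ F·D/(CL·τ); F and CL are unchanged, so Css ∝ D/τ.
D₂ = D₁ × (Css,target / Css,current) × (τ₂/τ₁) = 1680 × (55.6/39) × (24/8) = 7185 mg

7190 mg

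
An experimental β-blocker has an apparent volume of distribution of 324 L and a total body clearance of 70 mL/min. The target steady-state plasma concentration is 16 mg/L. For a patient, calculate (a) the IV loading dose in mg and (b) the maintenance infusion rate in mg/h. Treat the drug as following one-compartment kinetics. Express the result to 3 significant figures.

Loading dose = Vd × C = 324.0 × 16 = 5184 mg
CL = 70 mL/min × 60/1000 = 4.200 L/h
Infusion rate = 4.200 L/h × 16 mg/L = 67.20 mg/h

(a) 5180 mg; (b) 67.2 mg/h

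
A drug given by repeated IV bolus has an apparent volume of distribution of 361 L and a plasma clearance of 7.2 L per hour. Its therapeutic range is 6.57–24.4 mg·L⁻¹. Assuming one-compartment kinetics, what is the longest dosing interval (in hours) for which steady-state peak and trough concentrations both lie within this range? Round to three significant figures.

k = CL / Vd = 7.200 / 361.0 = 0.01994 h⁻¹
Between IV bolus doses, concentration decays as C = C₀·e^(−kτ), so C_peak/C_trough = e^(kτ).
τ_max = ln(C_peak/C_trough) / k = ln(24.4/6.57) / 0.01994 = 1.312 / 0.01994 = 65.80 h

65.8 h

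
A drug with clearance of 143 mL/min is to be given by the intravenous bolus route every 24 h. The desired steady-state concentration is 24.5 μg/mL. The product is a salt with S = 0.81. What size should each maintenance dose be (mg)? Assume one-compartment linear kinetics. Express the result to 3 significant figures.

6230 mg

Convert clearance: 143 mL/min × 60 min/h ÷ 1000 mL/L = 8.580 L/h
At steady state, dose per interval replaces the amount cleared in that interval: S·D/τ = CL·Css.
D = CL × Css × τ / S = 8.580 × 24.5 × 24 / 0.81 = 6228 mg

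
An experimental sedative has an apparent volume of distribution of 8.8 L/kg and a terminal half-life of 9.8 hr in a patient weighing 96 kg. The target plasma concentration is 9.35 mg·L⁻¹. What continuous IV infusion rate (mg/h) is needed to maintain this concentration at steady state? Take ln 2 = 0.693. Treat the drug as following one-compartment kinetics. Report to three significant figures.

559 mg/h

Vd(total) = 96 kg × 8.8 L/kg = 844.8 L
CL = 0.693 × Vd / t½ = 0.693 × 844.8 / 9.8 = 59.74 L/h
Infusion rate = CL × Css = 59.74 × 9.35 = 558.6 mg/h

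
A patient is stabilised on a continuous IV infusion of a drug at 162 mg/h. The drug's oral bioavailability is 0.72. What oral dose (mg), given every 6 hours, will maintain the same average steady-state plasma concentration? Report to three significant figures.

1350 mg

To maintain the same Css, the systemic dosing rate must be unchanged: F·D/τ = infusion rate.
D = rate × τ / F = 162 × 6 / 0.72 = 1350 mg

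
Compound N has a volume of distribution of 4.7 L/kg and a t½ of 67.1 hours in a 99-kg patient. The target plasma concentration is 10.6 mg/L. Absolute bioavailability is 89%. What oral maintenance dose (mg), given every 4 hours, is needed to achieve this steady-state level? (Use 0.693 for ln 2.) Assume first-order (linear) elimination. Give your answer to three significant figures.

229 mg

Vd(total) = 99 kg × 4.7 L/kg = 465.3 L
CL = ln 2 · Vd / t½ = 0.693 × 465.3 / 67.1 = 4.806 L/h
D = CL × Css × τ / F = 4.806 × 10.6 × 4 / 0.89 = 229.0 mg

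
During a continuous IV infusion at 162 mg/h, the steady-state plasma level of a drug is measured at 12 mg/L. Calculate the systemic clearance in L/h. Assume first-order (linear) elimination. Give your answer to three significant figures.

13.5 L/h

At steady state, infusion rate = CL × Css, so CL = rate / Css.
CL = 162 / 12 = 13.50 L/h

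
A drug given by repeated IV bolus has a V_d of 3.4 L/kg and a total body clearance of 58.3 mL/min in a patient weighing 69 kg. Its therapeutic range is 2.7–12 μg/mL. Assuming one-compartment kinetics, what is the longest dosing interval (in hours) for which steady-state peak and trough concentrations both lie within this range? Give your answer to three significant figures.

100 h

Vd(total) = 69 kg × 3.4 L/kg = 234.6 L
Convert clearance: 58.3 mL/min × 60 min/h ÷ 1000 mL/L = 3.498 L/h
k = CL / Vd = 3.498 / 234.6 = 0.01491 h⁻¹
Between IV bolus doses, concentration decays as C = C₀·e^(−kτ), so C_peak/C_trough = e^(kτ).
τ_max = ln(C_peak/C_trough) / k = ln(12/2.7) / 0.01491 = 1.492 / 0.01491 = 100.1 h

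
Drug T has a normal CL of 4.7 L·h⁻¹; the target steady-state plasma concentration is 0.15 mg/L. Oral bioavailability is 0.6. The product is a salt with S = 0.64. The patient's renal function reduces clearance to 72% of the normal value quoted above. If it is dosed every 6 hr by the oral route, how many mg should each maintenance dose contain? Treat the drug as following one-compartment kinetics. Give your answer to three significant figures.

Patient clearance = 0.72 × 4.700 = 3.384 L/h
D = CL × Css × τ / F / S = 3.384 × 0.15 × 6 / 0.6 / 0.64 = 7.931 mg

7.93 mg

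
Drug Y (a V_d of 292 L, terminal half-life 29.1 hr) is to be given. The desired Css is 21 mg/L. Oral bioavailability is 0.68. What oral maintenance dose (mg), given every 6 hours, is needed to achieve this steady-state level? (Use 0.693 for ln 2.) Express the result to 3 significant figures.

k = 0.693/29.1 = 0.02381 h⁻¹, so CL = k·Vd = 0.02381 × 292.0 = 6.953 L/h
D = CL × Css × τ / F = 6.953 × 21 × 6 / 0.68 = 1288 mg

1290 mg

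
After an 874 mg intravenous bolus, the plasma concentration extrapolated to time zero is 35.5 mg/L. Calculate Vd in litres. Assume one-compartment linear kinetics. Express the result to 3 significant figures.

24.6 L

Immediately after an IV bolus, C₀ = Dose / Vd, so Vd = Dose / C₀.
Vd = 874 / 35.5 = 24.62 L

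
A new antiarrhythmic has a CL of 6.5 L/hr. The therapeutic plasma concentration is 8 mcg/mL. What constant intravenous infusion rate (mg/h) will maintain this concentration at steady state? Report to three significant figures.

R₀ = 6.500 × 8 = 52.00 mg/h

52.0 mg/h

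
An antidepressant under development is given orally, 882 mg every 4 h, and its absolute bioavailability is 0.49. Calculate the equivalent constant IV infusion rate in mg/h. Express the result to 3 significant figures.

108 mg/h

Equivalent systemic input: infusion rate = F·D/τ.
Rate = 0.49 × 882 / 4 = 108.0 mg/h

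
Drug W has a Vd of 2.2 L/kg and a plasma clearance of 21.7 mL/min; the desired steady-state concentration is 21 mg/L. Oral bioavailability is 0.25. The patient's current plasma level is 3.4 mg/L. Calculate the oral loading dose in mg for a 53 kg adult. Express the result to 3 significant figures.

8210 mg

Total Vd = 2.2 × 53 = 116.6 L
Concentration deficit ΔC = 21 − 3.4 = 17.60 mg/L
LD = Vd × ΔC / F = 116.6 × 17.60 / 0.25 = 8209 mg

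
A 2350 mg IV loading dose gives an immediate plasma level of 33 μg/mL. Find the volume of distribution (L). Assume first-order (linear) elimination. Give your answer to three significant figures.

71.2 L

Immediately after an IV bolus, C₀ = Dose / Vd, so Vd = Dose / C₀.
Vd = 2350 / 33 = 71.21 L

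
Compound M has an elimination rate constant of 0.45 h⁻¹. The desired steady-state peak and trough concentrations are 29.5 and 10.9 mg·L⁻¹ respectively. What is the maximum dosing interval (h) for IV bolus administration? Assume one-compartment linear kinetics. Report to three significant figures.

Between IV bolus doses, concentration decays as C = C₀·e^(−kτ), so C_peak/C_trough = e^(kτ).
τ_max = ln(C_peak/C_trough) / k = ln(29.5/10.9) / 0.4500 = 0.9956 / 0.4500 = 2.212 h

2.21 h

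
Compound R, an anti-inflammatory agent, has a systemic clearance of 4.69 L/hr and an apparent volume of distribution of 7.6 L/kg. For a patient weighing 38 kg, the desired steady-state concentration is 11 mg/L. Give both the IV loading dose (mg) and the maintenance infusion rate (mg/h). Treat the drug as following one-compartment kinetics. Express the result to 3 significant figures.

(a) 3180 mg; (b) 51.6 mg/h

Total Vd = 7.6 × 38 = 288.8 L
Loading dose = Vd × C = 288.8 × 11 = 3177 mg
Maintenance: replace elimination → rate = CL × Css = 4.690 × 11 = 51.59 mg/h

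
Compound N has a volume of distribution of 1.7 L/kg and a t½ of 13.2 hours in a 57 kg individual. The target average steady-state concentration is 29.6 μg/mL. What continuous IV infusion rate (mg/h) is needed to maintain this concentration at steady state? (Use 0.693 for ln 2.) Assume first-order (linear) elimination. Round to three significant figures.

Vd(total) = 57 kg × 1.7 L/kg = 96.90 L
CL = ln 2 · Vd / t½ = 0.693 × 96.90 / 13.2 = 5.087 L/h
Infusion rate = CL × Css = 5.087 × 29.6 = 150.6 mg/h

151 mg/h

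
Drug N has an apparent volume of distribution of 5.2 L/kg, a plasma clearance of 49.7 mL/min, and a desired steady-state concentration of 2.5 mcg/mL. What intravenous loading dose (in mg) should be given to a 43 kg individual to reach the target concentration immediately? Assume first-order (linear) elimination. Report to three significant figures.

Vd = 5.2 L/kg × 43 kg = 223.6 L
LD = Vd × C = 223.6 × 2.500 = 559.0 mg

559 mg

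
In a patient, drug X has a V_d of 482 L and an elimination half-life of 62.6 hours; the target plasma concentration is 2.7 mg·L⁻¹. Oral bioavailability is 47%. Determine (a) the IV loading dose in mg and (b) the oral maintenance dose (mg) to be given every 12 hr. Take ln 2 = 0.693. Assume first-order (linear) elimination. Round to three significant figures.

(a) 1300 mg; (b) 368 mg

LD = Vd × C = 482.0 × 2.7 = 1301 mg
CL = 0.693 × Vd / t½ = 0.693 × 482.0 / 62.6 = 5.336 L/h
D = CL × Css × τ / F = 5.336 × 2.7 × 12 / 0.47 = 367.8 mg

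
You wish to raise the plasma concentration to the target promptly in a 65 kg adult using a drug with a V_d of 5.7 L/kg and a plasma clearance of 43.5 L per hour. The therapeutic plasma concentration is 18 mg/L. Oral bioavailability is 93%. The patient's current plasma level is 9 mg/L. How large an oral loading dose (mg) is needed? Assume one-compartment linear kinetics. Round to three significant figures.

Vd(total) = 65 kg × 5.7 L/kg = 370.5 L
Concentration deficit ΔC = 18 − 9 = 9.000 mg/L
LD = Vd × ΔC / F = 370.5 × 9.000 / 0.93 = 3585 mg

3590 mg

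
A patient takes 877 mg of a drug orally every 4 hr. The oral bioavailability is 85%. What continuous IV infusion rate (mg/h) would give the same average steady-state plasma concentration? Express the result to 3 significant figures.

186 mg/h

Equivalent systemic input: infusion rate = F·D/τ.
Rate = 0.85 × 877 / 4 = 186.4 mg/h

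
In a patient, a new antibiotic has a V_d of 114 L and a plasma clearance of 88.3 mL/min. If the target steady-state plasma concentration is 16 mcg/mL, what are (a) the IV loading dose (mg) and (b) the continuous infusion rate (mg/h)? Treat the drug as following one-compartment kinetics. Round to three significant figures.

LD = Vd · C_target = 114.0 × 16 = 1824 mg
CL = 88.3 mL/min = 88.3 × 0.06 = 5.298 L/h
Infusion rate = 5.298 L/h × 16 mg/L = 84.77 mg/h

(a) 1820 mg; (b) 84.8 mg/h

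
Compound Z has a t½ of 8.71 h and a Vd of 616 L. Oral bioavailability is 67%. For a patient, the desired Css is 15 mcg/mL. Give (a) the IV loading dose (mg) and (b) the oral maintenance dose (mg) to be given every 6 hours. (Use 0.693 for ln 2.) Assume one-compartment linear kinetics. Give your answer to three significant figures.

LD = Vd × C = 616.0 × 15 = 9240 mg
CL = 0.693 × Vd / t½ = 0.693 × 616.0 / 8.71 = 49.01 L/h
D = CL × Css × τ / F = 49.01 × 15 × 6 / 0.67 = 6583 mg

(a) 9240 mg; (b) 6580 mg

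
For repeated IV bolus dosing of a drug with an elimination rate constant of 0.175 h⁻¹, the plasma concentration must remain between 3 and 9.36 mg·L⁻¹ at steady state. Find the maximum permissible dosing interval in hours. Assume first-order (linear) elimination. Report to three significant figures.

Between IV bolus doses, concentration decays as C = C₀·e^(−kτ), so C_peak/C_trough = e^(kτ).
τ_max = ln(C_peak/C_trough) / k = ln(9.36/3) / 0.1750 = 1.138 / 0.1750 = 6.503 h

6.50 h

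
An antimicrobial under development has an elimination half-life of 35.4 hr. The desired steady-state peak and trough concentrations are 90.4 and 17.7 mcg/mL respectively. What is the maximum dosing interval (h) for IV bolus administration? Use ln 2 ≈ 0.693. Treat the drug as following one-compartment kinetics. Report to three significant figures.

k = 0.693 / t½ = 0.693 / 35.4 = 0.01958 h⁻¹
Between IV bolus doses, concentration decays as C = C₀·e^(−kτ), so C_peak/C_trough = e^(kτ).
τ_max = ln(C_peak/C_trough) / k = ln(90.4/17.7) / 0.01958 = 1.631 / 0.01958 = 83.30 h

83.3 h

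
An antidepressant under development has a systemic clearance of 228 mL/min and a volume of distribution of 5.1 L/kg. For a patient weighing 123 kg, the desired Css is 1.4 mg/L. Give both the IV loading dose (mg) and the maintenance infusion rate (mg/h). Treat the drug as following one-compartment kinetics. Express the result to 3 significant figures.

Vd(total) = 123 kg × 5.1 L/kg = 627.3 L
Loading: fill Vd to C_target → 627.3 L × 1.4 mg/L = 878.2 mg
CL = 228 mL/min = 228 × 0.06 = 13.68 L/h
Maintenance: replace elimination → rate = CL × Css = 13.68 × 1.4 = 19.15 mg/h

(a) 878 mg; (b) 19.2 mg/h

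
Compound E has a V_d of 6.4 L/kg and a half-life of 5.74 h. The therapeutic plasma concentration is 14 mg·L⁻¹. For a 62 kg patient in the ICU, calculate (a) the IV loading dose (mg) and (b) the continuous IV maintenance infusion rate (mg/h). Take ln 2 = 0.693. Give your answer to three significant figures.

Vd(total) = 62 kg × 6.4 L/kg = 396.8 L
LD = Vd × C = 396.8 × 14 = 5555 mg
CL = 0.693 × Vd / t½ = 0.693 × 396.8 / 5.74 = 47.91 L/h
Infusion rate = CL × Css = 47.91 × 14 = 670.7 mg/h

(a) 5560 mg; (b) 671 mg/h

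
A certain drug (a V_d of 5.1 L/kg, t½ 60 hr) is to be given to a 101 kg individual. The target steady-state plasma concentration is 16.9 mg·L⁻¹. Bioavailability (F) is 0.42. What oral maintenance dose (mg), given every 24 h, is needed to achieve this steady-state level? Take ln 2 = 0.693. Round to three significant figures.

5750 mg

Vd(total) = 101 kg × 5.1 L/kg = 515.1 L
k = 0.693/60 = 0.01155 h⁻¹, so CL = k·Vd = 0.01155 × 515.1 = 5.949 L/h
D = CL × Css × τ / F = 5.949 × 16.9 × 24 / 0.42 = 5745 mg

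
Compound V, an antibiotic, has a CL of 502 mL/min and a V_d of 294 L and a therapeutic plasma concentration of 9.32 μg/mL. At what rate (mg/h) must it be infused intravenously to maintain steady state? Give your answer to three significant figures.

Convert clearance: 502 mL/min × 60 min/h ÷ 1000 mL/L = 30.12 L/h
Rate = CL × Css = 30.12 × 9.32 = 280.7 mg/h

281 mg/h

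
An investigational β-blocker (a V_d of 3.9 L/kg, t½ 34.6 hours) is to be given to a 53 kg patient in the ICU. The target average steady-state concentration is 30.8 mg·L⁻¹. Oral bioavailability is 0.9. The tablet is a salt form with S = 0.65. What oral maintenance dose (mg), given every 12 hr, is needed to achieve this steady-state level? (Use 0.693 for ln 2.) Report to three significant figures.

2620 mg

Vd = 3.9 L/kg × 53 kg = 206.7 L
k = 0.693/34.6 = 0.02003 h⁻¹, so CL = k·Vd = 0.02003 × 206.7 = 4.140 L/h
D = CL × Css × τ / F / S = 4.140 × 30.8 × 12 / 0.9 / 0.65 = 2616 mg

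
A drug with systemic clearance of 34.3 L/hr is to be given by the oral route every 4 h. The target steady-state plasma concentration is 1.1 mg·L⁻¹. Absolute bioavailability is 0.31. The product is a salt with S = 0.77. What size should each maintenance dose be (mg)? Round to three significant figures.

D = CL × Css × τ / F / S = 34.30 × 1.1 × 4 / 0.31 / 0.77 = 632.3 mg

632 mg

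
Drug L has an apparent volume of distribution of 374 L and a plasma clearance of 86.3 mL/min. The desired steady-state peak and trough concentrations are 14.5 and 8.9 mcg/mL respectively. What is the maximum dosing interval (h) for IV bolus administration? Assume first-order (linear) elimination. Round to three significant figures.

35.3 h

CL = 86.3 mL/min = 86.3 × 0.06 = 5.178 L/h
k = CL / Vd = 5.178 / 374.0 = 0.01384 h⁻¹
Between IV bolus doses, concentration decays as C = C₀·e^(−kτ), so C_peak/C_trough = e^(kτ).
τ_max = ln(C_peak/C_trough) / k = ln(14.5/8.9) / 0.01384 = 0.4881 / 0.01384 = 35.27 h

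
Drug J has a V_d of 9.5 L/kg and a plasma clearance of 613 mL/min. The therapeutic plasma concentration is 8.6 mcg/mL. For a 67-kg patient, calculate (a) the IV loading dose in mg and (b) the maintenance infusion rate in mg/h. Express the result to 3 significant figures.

Vd(total) = 67 kg × 9.5 L/kg = 636.5 L
Loading: fill Vd to C_target → 636.5 L × 8.6 mg/L = 5474 mg
CL = 613 mL/min = 613 × 0.06 = 36.78 L/h
Infusion rate = 36.78 L/h × 8.6 mg/L = 316.3 mg/h

(a) 5470 mg; (b) 316 mg/h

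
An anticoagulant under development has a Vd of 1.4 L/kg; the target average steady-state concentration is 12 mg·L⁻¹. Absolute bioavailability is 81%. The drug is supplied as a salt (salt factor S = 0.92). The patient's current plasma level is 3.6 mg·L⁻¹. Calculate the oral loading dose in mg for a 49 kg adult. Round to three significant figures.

773 mg

Vd = 1.4 L/kg × 49 kg = 68.60 L
Concentration deficit ΔC = 12 − 3.6 = 8.400 mg/L
LD = Vd × ΔC / F / S = 68.60 × 8.400 / 0.81 / 0.92 = 773.3 mg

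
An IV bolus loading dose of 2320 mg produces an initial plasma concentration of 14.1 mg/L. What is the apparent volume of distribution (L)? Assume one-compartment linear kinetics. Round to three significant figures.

Immediately after an IV bolus, C₀ = Dose / Vd, so Vd = Dose / C₀.
Vd = 2320 / 14.1 = 164.5 L

165 L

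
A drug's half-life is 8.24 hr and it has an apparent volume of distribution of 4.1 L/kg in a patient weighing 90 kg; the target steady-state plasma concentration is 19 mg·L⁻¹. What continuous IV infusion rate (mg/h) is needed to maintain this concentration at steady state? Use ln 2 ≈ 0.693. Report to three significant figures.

Vd(total) = 90 kg × 4.1 L/kg = 369.0 L
CL = ln 2 · Vd / t½ = 0.693 × 369.0 / 8.24 = 31.03 L/h
Infusion rate = CL × Css = 31.03 × 19 = 589.6 mg/h

590 mg/h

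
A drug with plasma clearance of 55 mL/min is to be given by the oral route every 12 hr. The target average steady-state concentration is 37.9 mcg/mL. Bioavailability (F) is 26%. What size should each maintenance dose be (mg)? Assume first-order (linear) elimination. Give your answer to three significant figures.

Convert clearance: 55 mL/min × 60 min/h ÷ 1000 mL/L = 3.300 L/h
D = CL × Css × τ / F = 3.300 × 37.9 × 12 / 0.26 = 5772 mg

5770 mg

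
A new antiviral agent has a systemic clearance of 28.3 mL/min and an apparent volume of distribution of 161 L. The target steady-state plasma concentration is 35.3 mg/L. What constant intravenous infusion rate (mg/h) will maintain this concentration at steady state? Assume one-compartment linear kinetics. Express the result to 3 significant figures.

CL = 28.3 mL/min = 28.3 × 0.06 = 1.698 L/h
At steady state, infusion rate equals elimination rate: rate in = CL × Css.
R₀ = 1.698 × 35.3 = 59.94 mg/h

59.9 mg/h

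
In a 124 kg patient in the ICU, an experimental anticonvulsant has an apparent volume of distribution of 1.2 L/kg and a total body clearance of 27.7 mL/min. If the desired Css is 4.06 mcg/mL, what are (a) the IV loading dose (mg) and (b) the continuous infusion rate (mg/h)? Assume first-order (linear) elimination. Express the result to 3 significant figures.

(a) 604 mg; (b) 6.75 mg/h

Total Vd = 1.2 × 124 = 148.8 L
Loading: fill Vd to C_target → 148.8 L × 4.06 mg/L = 604.1 mg
CL = 27.7 mL/min × 60/1000 = 1.662 L/h
Infusion rate = 1.662 L/h × 4.06 mg/L = 6.748 mg/h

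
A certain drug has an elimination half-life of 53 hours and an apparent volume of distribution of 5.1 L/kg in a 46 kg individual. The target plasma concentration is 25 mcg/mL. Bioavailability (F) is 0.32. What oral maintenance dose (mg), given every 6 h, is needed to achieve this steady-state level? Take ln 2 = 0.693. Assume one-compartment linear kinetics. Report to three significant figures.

1440 mg

Total Vd = 5.1 × 46 = 234.6 L
CL = ln 2 · Vd / t½ = 0.693 × 234.6 / 53 = 3.068 L/h
D = CL × Css × τ / F = 3.068 × 25 × 6 / 0.32 = 1438 mg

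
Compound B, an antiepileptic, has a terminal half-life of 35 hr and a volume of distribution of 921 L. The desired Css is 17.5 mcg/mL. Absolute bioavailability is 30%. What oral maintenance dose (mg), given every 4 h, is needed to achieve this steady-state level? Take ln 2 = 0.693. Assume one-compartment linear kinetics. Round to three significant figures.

CL = ln 2 · Vd / t½ = 0.693 × 921.0 / 35 = 18.24 L/h
D = CL × Css × τ / F = 18.24 × 17.5 × 4 / 0.3 = 4256 mg

4260 mg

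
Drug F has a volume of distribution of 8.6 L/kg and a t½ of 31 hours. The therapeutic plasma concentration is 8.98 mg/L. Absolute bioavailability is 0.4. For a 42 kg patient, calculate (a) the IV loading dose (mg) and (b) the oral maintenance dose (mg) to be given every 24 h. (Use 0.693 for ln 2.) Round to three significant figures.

Total Vd = 8.6 × 42 = 361.2 L
LD = Vd × C = 361.2 × 8.98 = 3244 mg
CL = 0.693 × Vd / t½ = 0.693 × 361.2 / 31 = 8.075 L/h
D = CL × Css × τ / F = 8.075 × 8.98 × 24 / 0.4 = 4351 mg

(a) 3240 mg; (b) 4350 mg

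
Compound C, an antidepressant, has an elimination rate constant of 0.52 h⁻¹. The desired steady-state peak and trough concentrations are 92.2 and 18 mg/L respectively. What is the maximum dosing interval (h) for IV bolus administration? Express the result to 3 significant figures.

3.14 h

Between IV bolus doses, concentration decays as C = C₀·e^(−kτ), so C_peak/C_trough = e^(kτ).
τ_max = ln(C_peak/C_trough) / k = ln(92.2/18) / 0.5200 = 1.634 / 0.5200 = 3.142 h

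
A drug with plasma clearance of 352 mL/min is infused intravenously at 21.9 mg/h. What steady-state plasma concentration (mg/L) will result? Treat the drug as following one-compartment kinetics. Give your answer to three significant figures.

Convert clearance: 352 mL/min × 60 min/h ÷ 1000 mL/L = 21.12 L/h
Css = rate / CL = 21.9 / 21.12 = 1.037 mg/L

1.04 mg/L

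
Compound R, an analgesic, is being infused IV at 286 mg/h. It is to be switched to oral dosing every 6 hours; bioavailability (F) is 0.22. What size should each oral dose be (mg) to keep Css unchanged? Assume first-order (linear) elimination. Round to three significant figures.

7800 mg

To maintain the same Css, the systemic dosing rate must be unchanged: F·D/τ = infusion rate.
D = rate × τ / F = 286 × 6 / 0.22 = 7800 mg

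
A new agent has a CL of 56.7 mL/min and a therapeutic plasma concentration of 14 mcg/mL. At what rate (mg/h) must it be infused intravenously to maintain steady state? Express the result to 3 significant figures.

Convert clearance: 56.7 mL/min × 60 min/h ÷ 1000 mL/L = 3.402 L/h
Infusion rate = CL · Css = 3.402 L/h × 14 mg/L = 47.63 mg/h

47.6 mg/h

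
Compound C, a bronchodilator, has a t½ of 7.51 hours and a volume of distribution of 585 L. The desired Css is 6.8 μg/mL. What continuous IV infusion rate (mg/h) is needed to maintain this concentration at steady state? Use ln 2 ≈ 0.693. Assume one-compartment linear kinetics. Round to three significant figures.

367 mg/h

k = 0.693/7.51 = 0.09228 h⁻¹, so CL = k·Vd = 0.09228 × 585.0 = 53.98 L/h
Infusion rate = CL × Css = 53.98 × 6.8 = 367.1 mg/h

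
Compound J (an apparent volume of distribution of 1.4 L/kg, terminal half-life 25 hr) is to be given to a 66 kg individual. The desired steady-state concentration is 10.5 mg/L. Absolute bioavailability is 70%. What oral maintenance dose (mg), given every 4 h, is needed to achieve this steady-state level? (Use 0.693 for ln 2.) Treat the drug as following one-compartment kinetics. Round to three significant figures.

Vd = 1.4 L/kg × 66 kg = 92.40 L
CL = ln 2 · Vd / t½ = 0.693 × 92.40 / 25 = 2.561 L/h
D = CL × Css × τ / F = 2.561 × 10.5 × 4 / 0.7 = 153.7 mg

154 mg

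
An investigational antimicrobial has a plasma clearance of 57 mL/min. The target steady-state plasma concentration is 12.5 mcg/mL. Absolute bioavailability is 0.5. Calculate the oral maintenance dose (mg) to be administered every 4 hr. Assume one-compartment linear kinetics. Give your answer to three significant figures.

342 mg

CL = 57 mL/min × 60/1000 = 3.420 L/h
D = CL × Css × τ / F = 3.420 × 12.5 × 4 / 0.5 = 342.0 mg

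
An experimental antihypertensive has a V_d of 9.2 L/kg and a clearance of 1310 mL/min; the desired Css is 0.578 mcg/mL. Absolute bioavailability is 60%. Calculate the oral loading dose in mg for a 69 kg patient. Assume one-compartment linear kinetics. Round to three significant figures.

612 mg

Vd(total) = 69 kg × 9.2 L/kg = 634.8 L
The loading dose fills Vd to the target concentration.
LD = Vd × C / F = 634.8 × 0.5780 / 0.6 = 611.5 mg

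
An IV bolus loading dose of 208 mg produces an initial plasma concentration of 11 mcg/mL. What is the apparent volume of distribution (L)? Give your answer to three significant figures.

Immediately after an IV bolus, C₀ = Dose / Vd, so Vd = Dose / C₀.
Vd = 208 / 11 = 18.91 L

18.9 L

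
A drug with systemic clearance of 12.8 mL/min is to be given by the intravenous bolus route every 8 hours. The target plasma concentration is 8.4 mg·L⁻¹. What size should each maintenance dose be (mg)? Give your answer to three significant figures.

CL = 12.8 mL/min × 60/1000 = 0.7680 L/h
At steady state, dose per interval replaces the amount cleared in that interval: D/τ = CL·Css.
D = CL × Css × τ = 0.7680 × 8.4 × 8 = 51.61 mg

51.6 mg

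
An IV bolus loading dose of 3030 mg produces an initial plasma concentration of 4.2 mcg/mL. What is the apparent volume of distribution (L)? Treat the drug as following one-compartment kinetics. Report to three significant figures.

Immediately after an IV bolus, C₀ = Dose / Vd, so Vd = Dose / C₀.
Vd = 3030 / 4.2 = 721.4 L

721 L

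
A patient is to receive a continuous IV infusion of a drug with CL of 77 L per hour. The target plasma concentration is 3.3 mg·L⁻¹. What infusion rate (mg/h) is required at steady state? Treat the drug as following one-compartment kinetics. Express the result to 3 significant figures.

254 mg/h

At steady state, infusion rate equals elimination rate: rate in = CL × Css.
Rate = CL × Css = 77.00 × 3.3 = 254.1 mg/h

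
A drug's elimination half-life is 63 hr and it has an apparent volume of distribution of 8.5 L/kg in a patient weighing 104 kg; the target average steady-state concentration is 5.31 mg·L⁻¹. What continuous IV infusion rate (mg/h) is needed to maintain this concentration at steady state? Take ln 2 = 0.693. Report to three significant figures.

Vd = 8.5 L/kg × 104 kg = 884.0 L
k = 0.693/63 = 0.01100 h⁻¹, so CL = k·Vd = 0.01100 × 884.0 = 9.724 L/h
Infusion rate = CL × Css = 9.724 × 5.31 = 51.63 mg/h

51.6 mg/h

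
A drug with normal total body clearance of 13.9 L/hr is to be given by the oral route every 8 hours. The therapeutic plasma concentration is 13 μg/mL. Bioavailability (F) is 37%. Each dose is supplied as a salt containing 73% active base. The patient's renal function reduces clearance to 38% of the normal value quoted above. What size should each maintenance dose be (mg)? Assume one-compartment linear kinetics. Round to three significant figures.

Patient clearance = 0.38 × 13.90 = 5.282 L/h
D = CL × Css × τ / F / S = 5.282 × 13 × 8 / 0.37 / 0.73 = 2034 mg

2030 mg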